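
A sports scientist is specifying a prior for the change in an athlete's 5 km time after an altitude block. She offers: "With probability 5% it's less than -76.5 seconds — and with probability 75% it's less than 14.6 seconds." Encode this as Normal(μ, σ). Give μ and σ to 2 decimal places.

The p-quantile of Normal(μ,σ) is μ + z_p·σ, with z_{0.05} = -1.645 and z_{0.75} = 0.6745.
Eliminate σ: μ = (z₂·x₁ − z₁·x₂)/(z₂ − z₁) = (0.6745·-76.5 − (-1.645)·14.6)/2.319 = -11.89.
Then σ = (x₂ − x₁)/(z₂ − z₁) = (14.6 − -76.5)/2.319 = 39.28.

μ = -11.89, σ = 39.28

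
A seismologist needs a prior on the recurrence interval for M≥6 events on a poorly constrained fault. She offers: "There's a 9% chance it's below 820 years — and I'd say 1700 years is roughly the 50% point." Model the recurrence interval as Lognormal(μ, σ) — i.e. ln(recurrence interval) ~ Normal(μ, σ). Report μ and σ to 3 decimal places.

If T ~ Lognormal(μ,σ) then ln T ~ Normal(μ,σ), so the p-quantile of ln T is μ + z_p·σ.
ln(820) = 6.709 and ln(1700) = 7.438; z_{0.09} = -1.341, z_{0.5} = 0.
σ = (7.438 − 6.709)/(0 − (-1.341)) = 0.544.
μ = 6.709 − (-1.341)·0.544 = 7.438.

μ ≈ 7.438, σ ≈ 0.544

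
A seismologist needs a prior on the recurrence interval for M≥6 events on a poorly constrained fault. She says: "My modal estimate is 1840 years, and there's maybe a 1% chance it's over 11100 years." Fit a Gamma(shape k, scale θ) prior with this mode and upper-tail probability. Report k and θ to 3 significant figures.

Gamma(k,θ) with k>1 has mode (k−1)θ, so θ = 1840/(k−1).
Need P(X < 11100) = 0.99 with θ tied to k this way. Start at k = 2, θ = 1840: P(X<11100) ≈ 0.983.
Too low — raise k to concentrate. Iterating converges to k ≈ 2.14.
Then θ = 1840/(2.14−1) ≈ 1610.

k ≈ 2.14, θ ≈ 1610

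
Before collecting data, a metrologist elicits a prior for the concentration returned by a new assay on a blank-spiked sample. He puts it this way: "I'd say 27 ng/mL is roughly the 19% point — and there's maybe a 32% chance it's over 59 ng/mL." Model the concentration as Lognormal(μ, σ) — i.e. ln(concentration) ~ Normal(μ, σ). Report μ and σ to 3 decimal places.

If T ~ Lognormal(μ,σ) then ln T ~ Normal(μ,σ), so the p-quantile of ln T is μ + z_p·σ.
ln(27) = 3.296 and ln(59) = 4.078; z_{0.19} = -0.8779, z_{0.68} = 0.4677.
σ = (4.078 − 3.296)/(0.4677 − (-0.8779)) = 0.581.
μ = 3.296 − (-0.8779)·0.581 = 3.806.

μ ≈ 3.806, σ ≈ 0.581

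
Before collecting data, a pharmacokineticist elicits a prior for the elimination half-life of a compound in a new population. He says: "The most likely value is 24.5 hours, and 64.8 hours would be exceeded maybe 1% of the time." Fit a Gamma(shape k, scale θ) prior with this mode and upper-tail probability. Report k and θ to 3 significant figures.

k ≈ 5.9, θ ≈ 5

Gamma(k,θ) with k>1 has mode (k−1)θ, so θ = 24.5/(k−1).
Need P(X < 64.8) = 0.99 with θ tied to k this way. Start at k = 2, θ = 24.5: P(X<64.8) ≈ 0.741.
Too low — raise k to concentrate. Iterating converges to k ≈ 5.9.
Then θ = 24.5/(5.9−1) ≈ 5.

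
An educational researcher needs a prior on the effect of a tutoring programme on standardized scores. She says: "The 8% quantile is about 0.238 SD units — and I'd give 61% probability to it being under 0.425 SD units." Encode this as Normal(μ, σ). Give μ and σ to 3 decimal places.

For Normal(μ,σ), the p-quantile is μ + z_p·σ. Here z_{0.08} = -1.405, z_{0.61} = 0.2793.
So 0.238 = μ − 1.405σ and 0.425 = μ + 0.2793σ.
Subtracting: σ = (0.425 − 0.238)/(0.2793 − (-1.405)) = 0.111.
Then μ = 0.238 − (-1.405)·0.111 = 0.394.

μ = 0.394, σ = 0.111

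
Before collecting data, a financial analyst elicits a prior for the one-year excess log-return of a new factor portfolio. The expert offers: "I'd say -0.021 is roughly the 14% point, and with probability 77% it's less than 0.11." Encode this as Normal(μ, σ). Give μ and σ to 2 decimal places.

The p-quantile of Normal(μ,σ) is μ + z_p·σ, with z_{0.14} = -1.08 and z_{0.77} = 0.7388.
Eliminate σ: μ = (z₂·x₁ − z₁·x₂)/(z₂ − z₁) = (0.7388·-0.021 − (-1.08)·0.11)/1.819 = 0.06.
Then σ = (x₂ − x₁)/(z₂ − z₁) = (0.11 − -0.021)/1.819 = 0.07.

μ = 0.06, σ = 0.07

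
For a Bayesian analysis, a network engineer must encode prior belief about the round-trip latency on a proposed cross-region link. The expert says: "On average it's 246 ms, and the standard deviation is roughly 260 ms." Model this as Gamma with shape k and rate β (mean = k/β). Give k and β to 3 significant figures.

For Gamma(k, rate β): mean = k/β, variance = k/β², so CV = 1/√k.
CV = SD/mean = 260/246 = 1.057, hence k = 1/CV² = 0.895.
Then β = k/mean = 0.895/246 = 0.00364.

k ≈ 0.895, β ≈ 0.00364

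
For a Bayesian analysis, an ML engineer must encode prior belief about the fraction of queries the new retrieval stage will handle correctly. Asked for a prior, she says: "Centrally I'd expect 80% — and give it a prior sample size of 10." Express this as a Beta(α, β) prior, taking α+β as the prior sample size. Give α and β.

α = 8, β = 2

Under the effective-sample-size interpretation, Beta(α, β) has prior mean α/(α+β) and prior sample size α+β.
So α+β = 10 and α/(α+β) = 0.8, giving α = 0.8·10 = 8 and β = 10 − 8 = 2.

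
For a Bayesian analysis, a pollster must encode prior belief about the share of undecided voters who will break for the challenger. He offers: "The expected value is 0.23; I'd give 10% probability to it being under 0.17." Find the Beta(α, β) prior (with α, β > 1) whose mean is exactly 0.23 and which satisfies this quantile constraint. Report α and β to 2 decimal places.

α ≈ 17.47, β ≈ 58.48

With mean 0.23 fixed, write α = 0.23s, β = 0.77s where s = α+β.
Need P(θ < 0.17) = 0.1 under Beta(0.23s, 0.77s). Normal approximation: (q−m)/√(m(1−m)/s) ≈ z_{0.1} = -1.28, so s ≈ 0.23·0.77·(-1.28)²/(0.17−0.23)² = 80.8.
At s = 80.8: P(θ<0.17) ≈ 0.093. Adjusting to match 0.1 gives s ≈ 75.95.
So α = 0.23·75.95 ≈ 17.47, β = 0.77·75.95 ≈ 58.48.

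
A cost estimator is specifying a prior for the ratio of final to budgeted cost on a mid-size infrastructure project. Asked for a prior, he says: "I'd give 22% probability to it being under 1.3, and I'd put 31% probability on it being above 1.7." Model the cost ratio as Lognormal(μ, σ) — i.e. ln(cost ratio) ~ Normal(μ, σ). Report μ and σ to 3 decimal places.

If T ~ Lognormal(μ,σ) then ln T ~ Normal(μ,σ), so the p-quantile of ln T is μ + z_p·σ.
ln(1.3) = 0.2624 and ln(1.7) = 0.5306; z_{0.22} = -0.7722, z_{0.69} = 0.4959.
σ = (0.5306 − 0.2624)/(0.4959 − (-0.7722)) = 0.212.
μ = 0.2624 − (-0.7722)·0.212 = 0.426.

μ ≈ 0.426, σ ≈ 0.212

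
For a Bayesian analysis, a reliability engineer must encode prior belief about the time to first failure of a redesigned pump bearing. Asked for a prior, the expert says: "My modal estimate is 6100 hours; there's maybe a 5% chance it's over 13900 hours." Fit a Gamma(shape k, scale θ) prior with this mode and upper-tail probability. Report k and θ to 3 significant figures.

Gamma(k,θ) with k>1 has mode (k−1)θ, so θ = 6100/(k−1).
Need P(X < 13900) = 0.95 with θ tied to k this way. Start at k = 2, θ = 6100: P(X<13900) ≈ 0.664.
Too low — raise k to concentrate. Iterating converges to k ≈ 5.04.
Then θ = 6100/(5.04−1) ≈ 1510.

k ≈ 5.04, θ ≈ 1510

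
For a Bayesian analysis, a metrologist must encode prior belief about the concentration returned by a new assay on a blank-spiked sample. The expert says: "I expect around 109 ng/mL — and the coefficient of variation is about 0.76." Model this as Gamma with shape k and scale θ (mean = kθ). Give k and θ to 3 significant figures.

For Gamma(k, scale θ): mean = kθ, variance = kθ², so CV = 1/√k.
CV = 0.76, hence k = 1/CV² = 1.73.
Then θ = mean/k = 109/1.73 = 63.

k ≈ 1.73, θ ≈ 63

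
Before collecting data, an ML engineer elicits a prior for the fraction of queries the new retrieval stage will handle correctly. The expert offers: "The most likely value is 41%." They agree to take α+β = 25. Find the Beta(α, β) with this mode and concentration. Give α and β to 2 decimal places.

For α,β > 1 the Beta mode is (α−1)/(α+β−2). With α+β = 25, the mode is (α−1)/23.
Set (α−1)/23 = 0.41 → α = 1 + 0.41·23 = 10.43.
β = 25 − α = 14.57.

α = 10.43, β = 14.57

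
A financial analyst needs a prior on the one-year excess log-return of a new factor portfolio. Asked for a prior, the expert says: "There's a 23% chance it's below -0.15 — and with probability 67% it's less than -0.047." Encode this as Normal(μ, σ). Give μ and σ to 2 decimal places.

For Normal(μ,σ), the p-quantile is μ + z_p·σ. Here z_{0.23} = -0.7388, z_{0.67} = 0.4399.
So -0.15 = μ − 0.7388σ and -0.047 = μ + 0.4399σ.
Subtracting: σ = (-0.047 − -0.15)/(0.4399 − (-0.7388)) = 0.09.
Then μ = -0.15 − (-0.7388)·0.09 = -0.09.

μ = -0.09, σ = 0.09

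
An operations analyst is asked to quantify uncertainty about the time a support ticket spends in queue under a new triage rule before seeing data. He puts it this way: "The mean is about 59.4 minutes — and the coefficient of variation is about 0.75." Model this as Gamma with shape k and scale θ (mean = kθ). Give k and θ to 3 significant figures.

k ≈ 1.78, θ ≈ 33.4

For Gamma(k, scale θ): mean = kθ, variance = kθ², so CV = 1/√k.
CV = 0.75, hence k = 1/CV² = 1.78.
Then θ = mean/k = 59.4/1.78 = 33.4.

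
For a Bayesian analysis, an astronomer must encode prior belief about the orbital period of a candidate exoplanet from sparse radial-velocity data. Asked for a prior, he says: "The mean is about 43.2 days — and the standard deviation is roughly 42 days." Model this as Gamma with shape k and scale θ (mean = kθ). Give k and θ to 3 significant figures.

k ≈ 1.06, θ ≈ 40.8

For Gamma(k, scale θ): mean = kθ, variance = kθ², so CV = 1/√k.
CV = SD/mean = 42/43.2 = 0.9722, hence k = 1/CV² = 1.06.
Then θ = mean/k = 43.2/1.06 = 40.8.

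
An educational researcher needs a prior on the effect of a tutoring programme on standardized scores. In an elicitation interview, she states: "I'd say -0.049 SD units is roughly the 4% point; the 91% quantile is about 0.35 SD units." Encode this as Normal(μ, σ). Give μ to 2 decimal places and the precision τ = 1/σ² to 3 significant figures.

The p-quantile of Normal(μ,σ) is μ + z_p·σ, with z_{0.04} = -1.751 and z_{0.91} = 1.341.
Eliminate σ: μ = (z₂·x₁ − z₁·x₂)/(z₂ − z₁) = (1.341·-0.049 − (-1.751)·0.35)/3.091 = 0.18.
Then σ = (x₂ − x₁)/(z₂ − z₁) = (0.35 − -0.049)/3.091 = 0.13.
Precision τ = 1/σ² = 1/0.1291² = 60.

μ = 0.18, τ = 60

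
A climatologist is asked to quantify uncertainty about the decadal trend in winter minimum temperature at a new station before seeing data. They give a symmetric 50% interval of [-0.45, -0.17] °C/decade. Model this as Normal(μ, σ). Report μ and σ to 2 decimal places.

μ = -0.31, σ = 0.21

A symmetric 50% interval runs μ ± z·σ with z = 0.6745.
Half-width = 0.14, so σ = 0.14/0.6745 = 0.21.
μ is the interval midpoint, -0.31.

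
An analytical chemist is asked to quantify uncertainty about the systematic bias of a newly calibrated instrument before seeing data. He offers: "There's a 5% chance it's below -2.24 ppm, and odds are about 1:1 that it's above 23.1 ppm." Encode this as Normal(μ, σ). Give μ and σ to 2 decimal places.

The p-quantile of Normal(μ,σ) is μ + z_p·σ, with z_{0.05} = -1.645 and z_{0.5} = 0.
Eliminate σ: μ = (z₂·x₁ − z₁·x₂)/(z₂ − z₁) = (0·-2.24 − (-1.645)·23.1)/1.645 = 23.10.
Then σ = (x₂ − x₁)/(z₂ − z₁) = (23.1 − -2.24)/1.645 = 15.41.

μ = 23.10, σ = 15.41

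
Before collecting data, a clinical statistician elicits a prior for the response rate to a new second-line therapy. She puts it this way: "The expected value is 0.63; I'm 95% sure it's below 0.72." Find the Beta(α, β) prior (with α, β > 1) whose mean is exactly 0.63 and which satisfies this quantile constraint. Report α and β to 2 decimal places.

With mean 0.63 fixed, write α = 0.63s, β = 0.37s where s = α+β.
Need P(θ < 0.72) = 0.95 under Beta(0.63s, 0.37s). Normal approximation: (q−m)/√(m(1−m)/s) ≈ z_{0.95} = 1.64, so s ≈ 0.63·0.37·(1.64)²/(0.72−0.63)² = 77.9.
At s = 77.9: P(θ<0.72) ≈ 0.955. Adjusting to match 0.95 gives s ≈ 73.54.
So α = 0.63·73.54 ≈ 46.33, β = 0.37·73.54 ≈ 27.21.

α ≈ 46.33, β ≈ 27.21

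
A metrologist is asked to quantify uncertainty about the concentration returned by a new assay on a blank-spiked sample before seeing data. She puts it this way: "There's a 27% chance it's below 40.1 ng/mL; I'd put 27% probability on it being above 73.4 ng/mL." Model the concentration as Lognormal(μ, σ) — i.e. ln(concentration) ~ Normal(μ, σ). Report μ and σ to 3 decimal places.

μ ≈ 3.994, σ ≈ 0.493

If T ~ Lognormal(μ,σ) then ln T ~ Normal(μ,σ), so the p-quantile of ln T is μ + z_p·σ.
ln(40.1) = 3.691 and ln(73.4) = 4.296; z_{0.27} = -0.6128, z_{0.73} = 0.6128.
σ = (4.296 − 3.691)/(0.6128 − (-0.6128)) = 0.493.
μ = 3.691 − (-0.6128)·0.493 = 3.994.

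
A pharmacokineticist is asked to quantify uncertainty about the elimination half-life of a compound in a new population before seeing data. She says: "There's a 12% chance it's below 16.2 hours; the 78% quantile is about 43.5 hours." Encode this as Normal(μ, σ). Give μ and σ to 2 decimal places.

The p-quantile of Normal(μ,σ) is μ + z_p·σ, with z_{0.12} = -1.175 and z_{0.78} = 0.7722.
Eliminate σ: μ = (z₂·x₁ − z₁·x₂)/(z₂ − z₁) = (0.7722·16.2 − (-1.175)·43.5)/1.947 = 32.67.
Then σ = (x₂ − x₁)/(z₂ − z₁) = (43.5 − 16.2)/1.947 = 14.02.

μ = 32.67, σ = 14.02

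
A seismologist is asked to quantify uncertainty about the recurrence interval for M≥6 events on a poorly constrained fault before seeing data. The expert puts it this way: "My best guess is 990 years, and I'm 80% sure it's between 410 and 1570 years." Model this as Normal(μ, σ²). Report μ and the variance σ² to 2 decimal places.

μ = 990.00, σ² = 204825.40

A symmetric 80% interval runs μ ± z·σ with z = 1.282.
Half-width = 580, so σ = 580/1.282 = 452.576 and σ² = 204825.40.
μ is the stated best guess, 990.00.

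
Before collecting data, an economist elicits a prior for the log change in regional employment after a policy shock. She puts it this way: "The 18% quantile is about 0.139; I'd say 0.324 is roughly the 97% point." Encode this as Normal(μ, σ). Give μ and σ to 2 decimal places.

For Normal(μ,σ), the p-quantile is μ + z_p·σ. Here z_{0.18} = -0.9154, z_{0.97} = 1.881.
So 0.139 = μ − 0.9154σ and 0.324 = μ + 1.881σ.
Subtracting: σ = (0.324 − 0.139)/(1.881 − (-0.9154)) = 0.07.
Then μ = 0.139 − (-0.9154)·0.07 = 0.20.

μ = 0.20, σ = 0.07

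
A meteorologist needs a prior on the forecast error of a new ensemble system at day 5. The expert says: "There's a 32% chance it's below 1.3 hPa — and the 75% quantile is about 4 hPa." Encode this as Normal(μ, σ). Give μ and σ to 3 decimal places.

μ = 2.406, σ = 2.364

The p-quantile of Normal(μ,σ) is μ + z_p·σ, with z_{0.32} = -0.4677 and z_{0.75} = 0.6745.
Eliminate σ: μ = (z₂·x₁ − z₁·x₂)/(z₂ − z₁) = (0.6745·1.3 − (-0.4677)·4)/1.142 = 2.406.
Then σ = (x₂ − x₁)/(z₂ − z₁) = (4 − 1.3)/1.142 = 2.364.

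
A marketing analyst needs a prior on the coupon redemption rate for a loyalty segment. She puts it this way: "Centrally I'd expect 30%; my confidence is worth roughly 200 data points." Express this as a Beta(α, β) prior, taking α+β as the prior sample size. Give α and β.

Under the effective-sample-size interpretation, Beta(α, β) has prior mean α/(α+β) and prior sample size α+β.
So α+β = 200 and α/(α+β) = 0.3, giving α = 0.3·200 = 60 and β = 200 − 60 = 140.

α = 60, β = 140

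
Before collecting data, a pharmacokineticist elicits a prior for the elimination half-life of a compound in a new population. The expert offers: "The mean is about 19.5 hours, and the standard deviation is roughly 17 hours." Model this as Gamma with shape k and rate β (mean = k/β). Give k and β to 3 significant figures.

k ≈ 1.32, β ≈ 0.0675

For Gamma(k, rate β): mean = k/β, variance = k/β², so CV = 1/√k.
CV = SD/mean = 17/19.5 = 0.8718, hence k = 1/CV² = 1.32.
Then β = k/mean = 1.32/19.5 = 0.0675.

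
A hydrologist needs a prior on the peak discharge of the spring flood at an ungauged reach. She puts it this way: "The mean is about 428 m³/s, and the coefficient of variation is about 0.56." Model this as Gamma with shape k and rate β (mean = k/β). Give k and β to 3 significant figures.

For Gamma(k, rate β): mean = k/β, variance = k/β², so CV = 1/√k.
CV = 0.56, hence k = 1/CV² = 3.19.
Then β = k/mean = 3.19/428 = 0.00745.

k ≈ 3.19, β ≈ 0.00745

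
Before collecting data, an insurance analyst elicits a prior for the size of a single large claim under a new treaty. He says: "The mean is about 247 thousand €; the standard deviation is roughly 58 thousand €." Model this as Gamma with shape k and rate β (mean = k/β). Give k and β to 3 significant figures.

k ≈ 18.1, β ≈ 0.0734

For Gamma(k, rate β): mean = k/β, variance = k/β², so CV = 1/√k.
CV = SD/mean = 58/247 = 0.2348, hence k = 1/CV² = 18.1.
Then β = k/mean = 18.1/247 = 0.0734.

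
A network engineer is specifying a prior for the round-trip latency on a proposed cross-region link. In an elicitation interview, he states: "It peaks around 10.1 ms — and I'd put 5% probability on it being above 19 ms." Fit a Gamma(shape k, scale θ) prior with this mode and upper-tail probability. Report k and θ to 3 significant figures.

k ≈ 7.97, θ ≈ 1.45

Gamma(k,θ) with k>1 has mode (k−1)θ, so θ = 10.1/(k−1).
Need P(X < 19) = 0.95 with θ tied to k this way. Start at k = 2, θ = 10.1: P(X<19) ≈ 0.561.
Too low — raise k to concentrate. Iterating converges to k ≈ 7.97.
Then θ = 10.1/(7.97−1) ≈ 1.45.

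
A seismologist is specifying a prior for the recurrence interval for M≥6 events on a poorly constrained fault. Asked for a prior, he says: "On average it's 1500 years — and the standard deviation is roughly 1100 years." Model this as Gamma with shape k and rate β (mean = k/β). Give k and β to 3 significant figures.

k ≈ 1.86, β ≈ 0.00124

For Gamma(k, rate β): mean = k/β, variance = k/β², so CV = 1/√k.
CV = SD/mean = 1100/1500 = 0.7333, hence k = 1/CV² = 1.86.
Then β = k/mean = 1.86/1500 = 0.00124.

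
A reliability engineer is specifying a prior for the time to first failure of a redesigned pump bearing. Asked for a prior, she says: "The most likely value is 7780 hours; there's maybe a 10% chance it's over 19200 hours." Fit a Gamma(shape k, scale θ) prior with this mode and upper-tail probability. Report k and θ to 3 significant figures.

Gamma(k,θ) with k>1 has mode (k−1)θ, so θ = 7780/(k−1).
Need P(X < 19200) = 0.9 with θ tied to k this way. Start at k = 2, θ = 7780: P(X<19200) ≈ 0.706.
Too low — raise k to concentrate. Iterating converges to k ≈ 3.35.
Then θ = 7780/(3.35−1) ≈ 3300.

k ≈ 3.35, θ ≈ 3300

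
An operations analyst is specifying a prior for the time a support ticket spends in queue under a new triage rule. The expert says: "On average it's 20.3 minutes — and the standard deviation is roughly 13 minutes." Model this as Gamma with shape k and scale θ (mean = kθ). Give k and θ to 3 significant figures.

k ≈ 2.44, θ ≈ 8.33

For Gamma(k, scale θ): mean = kθ, variance = kθ², so CV = 1/√k.
CV = SD/mean = 13/20.3 = 0.6404, hence k = 1/CV² = 2.44.
Then θ = mean/k = 20.3/2.44 = 8.33.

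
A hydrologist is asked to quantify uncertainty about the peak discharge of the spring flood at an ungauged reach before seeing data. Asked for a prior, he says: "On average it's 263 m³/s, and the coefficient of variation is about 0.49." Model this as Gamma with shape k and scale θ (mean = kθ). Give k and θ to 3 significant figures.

k ≈ 4.16, θ ≈ 63.1

For Gamma(k, scale θ): mean = kθ, variance = kθ², so CV = 1/√k.
CV = 0.49, hence k = 1/CV² = 4.16.
Then θ = mean/k = 263/4.16 = 63.1.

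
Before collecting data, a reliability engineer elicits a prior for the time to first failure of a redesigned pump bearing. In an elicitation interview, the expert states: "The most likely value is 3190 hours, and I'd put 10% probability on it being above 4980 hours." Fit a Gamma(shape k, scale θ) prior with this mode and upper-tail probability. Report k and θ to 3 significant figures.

k ≈ 10.4, θ ≈ 338

Gamma(k,θ) with k>1 has mode (k−1)θ, so θ = 3190/(k−1).
Need P(X < 4980) = 0.9 with θ tied to k this way. Start at k = 2, θ = 3190: P(X<4980) ≈ 0.462.
Too low — raise k to concentrate. Iterating converges to k ≈ 10.4.
Then θ = 3190/(10.4−1) ≈ 338.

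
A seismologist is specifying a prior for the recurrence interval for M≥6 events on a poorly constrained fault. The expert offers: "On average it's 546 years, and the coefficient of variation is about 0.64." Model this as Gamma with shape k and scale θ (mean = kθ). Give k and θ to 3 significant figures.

k ≈ 2.44, θ ≈ 224

For Gamma(k, scale θ): mean = kθ, variance = kθ², so CV = 1/√k.
CV = 0.64, hence k = 1/CV² = 2.44.
Then θ = mean/k = 546/2.44 = 224.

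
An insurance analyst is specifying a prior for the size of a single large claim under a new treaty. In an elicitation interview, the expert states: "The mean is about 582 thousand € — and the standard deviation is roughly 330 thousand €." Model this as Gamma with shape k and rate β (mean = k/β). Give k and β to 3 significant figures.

For Gamma(k, rate β): mean = k/β, variance = k/β², so CV = 1/√k.
CV = SD/mean = 330/582 = 0.567, hence k = 1/CV² = 3.11.
Then β = k/mean = 3.11/582 = 0.00534.

k ≈ 3.11, β ≈ 0.00534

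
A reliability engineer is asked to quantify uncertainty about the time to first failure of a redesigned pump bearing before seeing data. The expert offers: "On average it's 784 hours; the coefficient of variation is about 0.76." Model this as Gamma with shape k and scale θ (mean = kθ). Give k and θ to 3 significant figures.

k ≈ 1.73, θ ≈ 453

For Gamma(k, scale θ): mean = kθ, variance = kθ², so CV = 1/√k.
CV = 0.76, hence k = 1/CV² = 1.73.
Then θ = mean/k = 784/1.73 = 453.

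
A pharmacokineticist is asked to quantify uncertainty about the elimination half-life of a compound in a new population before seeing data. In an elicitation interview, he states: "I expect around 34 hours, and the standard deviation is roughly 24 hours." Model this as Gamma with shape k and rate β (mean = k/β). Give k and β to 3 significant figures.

For Gamma(k, rate β): mean = k/β, variance = k/β², so CV = 1/√k.
CV = SD/mean = 24/34 = 0.7059, hence k = 1/CV² = 2.01.
Then β = k/mean = 2.01/34 = 0.059.

k ≈ 2.01, β ≈ 0.059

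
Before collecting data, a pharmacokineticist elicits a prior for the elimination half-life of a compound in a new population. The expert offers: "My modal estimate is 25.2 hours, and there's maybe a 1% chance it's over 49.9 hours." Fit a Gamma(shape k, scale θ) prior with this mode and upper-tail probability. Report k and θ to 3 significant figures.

Gamma(k,θ) with k>1 has mode (k−1)θ, so θ = 25.2/(k−1).
Need P(X < 49.9) = 0.99 with θ tied to k this way. Start at k = 2, θ = 25.2: P(X<49.9) ≈ 0.589.
Too low — raise k to concentrate. Iterating converges to k ≈ 11.5.
Then θ = 25.2/(11.5−1) ≈ 2.39.

k ≈ 11.5, θ ≈ 2.39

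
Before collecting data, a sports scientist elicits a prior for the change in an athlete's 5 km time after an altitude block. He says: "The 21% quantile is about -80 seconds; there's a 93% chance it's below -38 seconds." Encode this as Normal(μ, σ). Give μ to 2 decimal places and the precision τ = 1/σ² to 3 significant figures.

The p-quantile of Normal(μ,σ) is μ + z_p·σ, with z_{0.21} = -0.8064 and z_{0.93} = 1.476.
Eliminate σ: μ = (z₂·x₁ − z₁·x₂)/(z₂ − z₁) = (1.476·-80 − (-0.8064)·-38)/2.282 = -65.16.
Then σ = (x₂ − x₁)/(z₂ − z₁) = (-38 − -80)/2.282 = 18.40.
Precision τ = 1/σ² = 1/18.4² = 0.00295.

μ = -65.16, τ = 0.00295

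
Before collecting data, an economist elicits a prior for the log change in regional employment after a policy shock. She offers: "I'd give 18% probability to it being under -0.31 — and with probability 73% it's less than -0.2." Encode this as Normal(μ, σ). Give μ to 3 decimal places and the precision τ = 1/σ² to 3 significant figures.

μ = -0.244, τ = 193

The p-quantile of Normal(μ,σ) is μ + z_p·σ, with z_{0.18} = -0.9154 and z_{0.73} = 0.6128.
Eliminate σ: μ = (z₂·x₁ − z₁·x₂)/(z₂ − z₁) = (0.6128·-0.31 − (-0.9154)·-0.2)/1.528 = -0.244.
Then σ = (x₂ − x₁)/(z₂ − z₁) = (-0.2 − -0.31)/1.528 = 0.072.
Precision τ = 1/σ² = 1/0.07198² = 193.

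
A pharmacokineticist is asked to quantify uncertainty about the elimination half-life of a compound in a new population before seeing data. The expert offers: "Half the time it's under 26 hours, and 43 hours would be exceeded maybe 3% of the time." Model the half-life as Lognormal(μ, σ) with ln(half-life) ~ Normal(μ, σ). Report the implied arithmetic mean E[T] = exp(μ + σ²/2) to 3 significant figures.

E[T] ≈ 26.9 hours

If T ~ Lognormal(μ,σ) then ln T ~ Normal(μ,σ), so the p-quantile of ln T is μ + z_p·σ.
ln(26) = 3.258 and ln(43) = 3.761; z_{0.5} = 0, z_{0.97} = 1.881.
σ = (3.761 − 3.258)/(1.881 − (0)) = 0.267.
μ = 3.258 − (0)·0.267 = 3.258.
E[T] = exp(μ + σ²/2) = exp(3.258 + 0.0358) = 26.9 hours.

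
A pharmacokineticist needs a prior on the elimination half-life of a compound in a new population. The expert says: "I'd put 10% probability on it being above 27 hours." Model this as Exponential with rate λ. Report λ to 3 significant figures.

P(T > 27.0) = e^(−λ·27.0) = 0.1, so λ = −ln(0.1)/27.0 = 0.0853.

λ ≈ 0.0853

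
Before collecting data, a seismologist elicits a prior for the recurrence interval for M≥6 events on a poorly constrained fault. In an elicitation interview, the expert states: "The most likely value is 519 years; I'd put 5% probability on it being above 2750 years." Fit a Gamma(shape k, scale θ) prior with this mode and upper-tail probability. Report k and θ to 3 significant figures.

k ≈ 1.85, θ ≈ 612

Gamma(k,θ) with k>1 has mode (k−1)θ, so θ = 519/(k−1).
Need P(X < 2750) = 0.95 with θ tied to k this way. Start at k = 2, θ = 519: P(X<2750) ≈ 0.969.
Too high — lower k to spread out. Iterating converges to k ≈ 1.85.
Then θ = 519/(1.85−1) ≈ 612.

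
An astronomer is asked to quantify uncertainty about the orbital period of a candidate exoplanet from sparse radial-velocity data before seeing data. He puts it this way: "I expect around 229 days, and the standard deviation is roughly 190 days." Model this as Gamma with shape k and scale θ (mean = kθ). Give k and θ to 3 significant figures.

For Gamma(k, scale θ): mean = kθ, variance = kθ², so CV = 1/√k.
CV = SD/mean = 190/229 = 0.8297, hence k = 1/CV² = 1.45.
Then θ = mean/k = 229/1.45 = 158.

k ≈ 1.45, θ ≈ 158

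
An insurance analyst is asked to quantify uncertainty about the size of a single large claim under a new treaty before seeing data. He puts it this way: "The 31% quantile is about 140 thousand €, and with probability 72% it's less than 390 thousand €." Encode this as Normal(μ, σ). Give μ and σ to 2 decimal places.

For Normal(μ,σ), the p-quantile is μ + z_p·σ. Here z_{0.31} = -0.4959, z_{0.72} = 0.5828.
So 140 = μ − 0.4959σ and 390 = μ + 0.5828σ.
Subtracting: σ = (390 − 140)/(0.5828 − (-0.4959)) = 231.76.
Then μ = 140 − (-0.4959)·231.76 = 254.92.

μ = 254.92, σ = 231.76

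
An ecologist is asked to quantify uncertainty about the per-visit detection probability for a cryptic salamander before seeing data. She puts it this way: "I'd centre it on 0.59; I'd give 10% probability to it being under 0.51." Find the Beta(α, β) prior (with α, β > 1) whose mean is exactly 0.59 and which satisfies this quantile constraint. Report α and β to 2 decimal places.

α ≈ 36.99, β ≈ 25.71

With mean 0.59 fixed, write α = 0.59s, β = 0.41s where s = α+β.
Need P(θ < 0.51) = 0.1 under Beta(0.59s, 0.41s). Normal approximation: (q−m)/√(m(1−m)/s) ≈ z_{0.1} = -1.28, so s ≈ 0.59·0.41·(-1.28)²/(0.51−0.59)² = 62.1.
At s = 62.1: P(θ<0.51) ≈ 0.101. Adjusting to match 0.1 gives s ≈ 62.70.
So α = 0.59·62.70 ≈ 36.99, β = 0.41·62.70 ≈ 25.71.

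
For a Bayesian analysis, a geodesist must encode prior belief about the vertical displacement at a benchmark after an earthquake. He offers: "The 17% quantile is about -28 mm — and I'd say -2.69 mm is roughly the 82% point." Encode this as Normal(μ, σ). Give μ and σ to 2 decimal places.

μ = -15.08, σ = 13.54

For Normal(μ,σ), the p-quantile is μ + z_p·σ. Here z_{0.17} = -0.9542, z_{0.82} = 0.9154.
So -28 = μ − 0.9542σ and -2.69 = μ + 0.9154σ.
Subtracting: σ = (-2.69 − -28)/(0.9154 − (-0.9542)) = 13.54.
Then μ = -28 − (-0.9542)·13.54 = -15.08.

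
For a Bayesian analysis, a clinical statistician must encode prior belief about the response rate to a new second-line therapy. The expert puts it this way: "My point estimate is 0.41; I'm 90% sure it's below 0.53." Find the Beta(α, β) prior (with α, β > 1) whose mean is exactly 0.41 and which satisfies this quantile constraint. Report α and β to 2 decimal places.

With mean 0.41 fixed, write α = 0.41s, β = 0.59s where s = α+β.
Need P(θ < 0.53) = 0.9 under Beta(0.41s, 0.59s). Normal approximation: (q−m)/√(m(1−m)/s) ≈ z_{0.9} = 1.28, so s ≈ 0.41·0.59·(1.28)²/(0.53−0.41)² = 27.6.
At s = 27.6: P(θ<0.53) ≈ 0.899. Adjusting to match 0.9 gives s ≈ 27.89.
So α = 0.41·27.89 ≈ 11.44, β = 0.59·27.89 ≈ 16.46.

α ≈ 11.44, β ≈ 16.46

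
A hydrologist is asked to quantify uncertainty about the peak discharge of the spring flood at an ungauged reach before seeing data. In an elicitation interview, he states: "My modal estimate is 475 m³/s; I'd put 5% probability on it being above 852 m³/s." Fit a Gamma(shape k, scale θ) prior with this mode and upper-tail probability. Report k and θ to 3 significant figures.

k ≈ 9.16, θ ≈ 58.2

Gamma(k,θ) with k>1 has mode (k−1)θ, so θ = 475/(k−1).
Need P(X < 852) = 0.95 with θ tied to k this way. Start at k = 2, θ = 475: P(X<852) ≈ 0.535.
Too low — raise k to concentrate. Iterating converges to k ≈ 9.16.
Then θ = 475/(9.16−1) ≈ 58.2.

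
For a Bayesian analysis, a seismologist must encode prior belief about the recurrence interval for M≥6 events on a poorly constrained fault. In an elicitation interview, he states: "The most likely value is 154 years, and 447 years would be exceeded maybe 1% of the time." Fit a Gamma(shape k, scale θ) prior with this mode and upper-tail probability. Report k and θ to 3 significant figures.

Gamma(k,θ) with k>1 has mode (k−1)θ, so θ = 154/(k−1).
Need P(X < 447) = 0.99 with θ tied to k this way. Start at k = 2, θ = 154: P(X<447) ≈ 0.786.
Too low — raise k to concentrate. Iterating converges to k ≈ 5.
Then θ = 154/(5−1) ≈ 38.5.

k ≈ 5, θ ≈ 38.5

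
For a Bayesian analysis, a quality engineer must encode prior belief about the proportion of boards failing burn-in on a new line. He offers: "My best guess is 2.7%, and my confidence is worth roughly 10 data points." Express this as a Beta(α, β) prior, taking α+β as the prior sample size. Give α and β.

Under the effective-sample-size interpretation, Beta(α, β) has prior mean α/(α+β) and prior sample size α+β.
So α+β = 10 and α/(α+β) = 0.027, giving α = 0.027·10 = 0.27 and β = 10 − 0.27 = 9.73.

α = 0.27, β = 9.73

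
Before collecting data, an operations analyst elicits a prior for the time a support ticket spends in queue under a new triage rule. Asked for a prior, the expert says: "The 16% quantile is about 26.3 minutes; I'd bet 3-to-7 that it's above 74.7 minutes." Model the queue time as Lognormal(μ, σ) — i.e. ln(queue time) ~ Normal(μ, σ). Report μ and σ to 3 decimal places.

μ ≈ 3.953, σ ≈ 0.687

If T ~ Lognormal(μ,σ) then ln T ~ Normal(μ,σ), so the p-quantile of ln T is μ + z_p·σ.
ln(26.3) = 3.27 and ln(74.7) = 4.313; z_{0.16} = -0.9945, z_{0.7} = 0.5244.
σ = (4.313 − 3.27)/(0.5244 − (-0.9945)) = 0.687.
μ = 3.27 − (-0.9945)·0.687 = 3.953.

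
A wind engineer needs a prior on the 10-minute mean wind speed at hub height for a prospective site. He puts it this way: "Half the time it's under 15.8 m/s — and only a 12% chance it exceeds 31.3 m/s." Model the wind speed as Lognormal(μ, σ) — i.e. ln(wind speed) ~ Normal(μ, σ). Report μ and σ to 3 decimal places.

μ ≈ 2.760, σ ≈ 0.582

If T ~ Lognormal(μ,σ) then ln T ~ Normal(μ,σ), so the p-quantile of ln T is μ + z_p·σ.
ln(15.8) = 2.76 and ln(31.3) = 3.444; z_{0.5} = 0, z_{0.88} = 1.175.
σ = (3.444 − 2.76)/(1.175 − (0)) = 0.582.
μ = 2.76 − (0)·0.582 = 2.760.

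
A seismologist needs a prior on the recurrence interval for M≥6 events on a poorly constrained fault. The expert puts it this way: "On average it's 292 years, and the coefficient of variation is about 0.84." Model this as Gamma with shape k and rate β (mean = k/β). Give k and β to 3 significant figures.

k ≈ 1.42, β ≈ 0.00485

For Gamma(k, rate β): mean = k/β, variance = k/β², so CV = 1/√k.
CV = 0.84, hence k = 1/CV² = 1.42.
Then β = k/mean = 1.42/292 = 0.00485.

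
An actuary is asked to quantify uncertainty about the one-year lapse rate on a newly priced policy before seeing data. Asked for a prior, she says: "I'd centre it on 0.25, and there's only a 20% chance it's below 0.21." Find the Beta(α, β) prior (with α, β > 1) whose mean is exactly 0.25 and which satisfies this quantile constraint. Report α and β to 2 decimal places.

With mean 0.25 fixed, write α = 0.25s, β = 0.75s where s = α+β.
Need P(θ < 0.21) = 0.2 under Beta(0.25s, 0.75s). Normal approximation: (q−m)/√(m(1−m)/s) ≈ z_{0.2} = -0.842, so s ≈ 0.25·0.75·(-0.842)²/(0.21−0.25)² = 83.0.
At s = 83.0: P(θ<0.21) ≈ 0.203. Adjusting to match 0.2 gives s ≈ 85.06.
So α = 0.25·85.06 ≈ 21.26, β = 0.75·85.06 ≈ 63.79.

α ≈ 21.26, β ≈ 63.79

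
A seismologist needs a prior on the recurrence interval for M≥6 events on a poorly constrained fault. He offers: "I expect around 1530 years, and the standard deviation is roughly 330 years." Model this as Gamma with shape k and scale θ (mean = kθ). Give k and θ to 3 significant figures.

For Gamma(k, scale θ): mean = kθ, variance = kθ², so CV = 1/√k.
CV = SD/mean = 330/1530 = 0.2157, hence k = 1/CV² = 21.5.
Then θ = mean/k = 1530/21.5 = 71.2.

k ≈ 21.5, θ ≈ 71.2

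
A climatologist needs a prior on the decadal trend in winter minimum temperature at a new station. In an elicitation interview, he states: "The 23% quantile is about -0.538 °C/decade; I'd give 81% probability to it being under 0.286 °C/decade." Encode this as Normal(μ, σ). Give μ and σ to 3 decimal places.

For Normal(μ,σ), the p-quantile is μ + z_p·σ. Here z_{0.23} = -0.7388, z_{0.81} = 0.8779.
So -0.538 = μ − 0.7388σ and 0.286 = μ + 0.8779σ.
Subtracting: σ = (0.286 − -0.538)/(0.8779 − (-0.7388)) = 0.510.
Then μ = -0.538 − (-0.7388)·0.510 = -0.161.

μ = -0.161, σ = 0.510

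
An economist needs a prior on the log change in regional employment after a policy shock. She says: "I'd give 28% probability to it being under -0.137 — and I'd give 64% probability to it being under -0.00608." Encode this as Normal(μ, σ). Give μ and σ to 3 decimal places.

μ = -0.056, σ = 0.139

For Normal(μ,σ), the p-quantile is μ + z_p·σ. Here z_{0.28} = -0.5828, z_{0.64} = 0.3585.
So -0.137 = μ − 0.5828σ and -0.00608 = μ + 0.3585σ.
Subtracting: σ = (-0.00608 − -0.137)/(0.3585 − (-0.5828)) = 0.139.
Then μ = -0.137 − (-0.5828)·0.139 = -0.056.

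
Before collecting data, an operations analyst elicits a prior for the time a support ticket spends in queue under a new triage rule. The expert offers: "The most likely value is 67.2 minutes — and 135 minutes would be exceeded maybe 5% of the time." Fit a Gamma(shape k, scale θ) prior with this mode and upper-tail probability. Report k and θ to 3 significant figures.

k ≈ 6.69, θ ≈ 11.8

Gamma(k,θ) with k>1 has mode (k−1)θ, so θ = 67.2/(k−1).
Need P(X < 135) = 0.95 with θ tied to k this way. Start at k = 2, θ = 67.2: P(X<135) ≈ 0.596.
Too low — raise k to concentrate. Iterating converges to k ≈ 6.69.
Then θ = 67.2/(6.69−1) ≈ 11.8.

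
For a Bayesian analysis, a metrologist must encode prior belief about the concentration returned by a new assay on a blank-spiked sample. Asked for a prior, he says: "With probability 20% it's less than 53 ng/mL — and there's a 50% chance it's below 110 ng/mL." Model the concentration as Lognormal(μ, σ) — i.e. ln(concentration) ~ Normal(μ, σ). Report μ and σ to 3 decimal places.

If T ~ Lognormal(μ,σ) then ln T ~ Normal(μ,σ), so the p-quantile of ln T is μ + z_p·σ.
ln(53) = 3.97 and ln(110) = 4.7; z_{0.2} = -0.8416, z_{0.5} = 0.
σ = (4.7 − 3.97)/(0 − (-0.8416)) = 0.868.
μ = 3.97 − (-0.8416)·0.868 = 4.700.

μ ≈ 4.700, σ ≈ 0.868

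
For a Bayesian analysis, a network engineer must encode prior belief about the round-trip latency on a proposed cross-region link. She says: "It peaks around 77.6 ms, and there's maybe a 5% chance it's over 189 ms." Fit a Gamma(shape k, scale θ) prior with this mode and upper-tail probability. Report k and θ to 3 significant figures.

Gamma(k,θ) with k>1 has mode (k−1)θ, so θ = 77.6/(k−1).
Need P(X < 189) = 0.95 with θ tied to k this way. Start at k = 2, θ = 77.6: P(X<189) ≈ 0.699.
Too low — raise k to concentrate. Iterating converges to k ≈ 4.44.
Then θ = 77.6/(4.44−1) ≈ 22.6.

k ≈ 4.44, θ ≈ 22.6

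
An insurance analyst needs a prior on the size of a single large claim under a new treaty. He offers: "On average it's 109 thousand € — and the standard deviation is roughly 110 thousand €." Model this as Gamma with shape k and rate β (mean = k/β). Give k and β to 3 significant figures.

For Gamma(k, rate β): mean = k/β, variance = k/β², so CV = 1/√k.
CV = SD/mean = 110/109 = 1.009, hence k = 1/CV² = 0.982.
Then β = k/mean = 0.982/109 = 0.00901.

k ≈ 0.982, β ≈ 0.00901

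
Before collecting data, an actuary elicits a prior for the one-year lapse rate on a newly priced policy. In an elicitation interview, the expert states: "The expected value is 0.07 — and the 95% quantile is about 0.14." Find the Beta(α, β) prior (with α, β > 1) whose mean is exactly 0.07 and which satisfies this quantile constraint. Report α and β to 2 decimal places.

With mean 0.07 fixed, write α = 0.07s, β = 0.93s where s = α+β.
Need P(θ < 0.14) = 0.95 under Beta(0.07s, 0.93s). Normal approximation: (q−m)/√(m(1−m)/s) ≈ z_{0.95} = 1.64, so s ≈ 0.07·0.93·(1.64)²/(0.14−0.07)² = 35.9.
At s = 35.9: P(θ<0.14) ≈ 0.932. Adjusting to match 0.95 gives s ≈ 46.16.
So α = 0.07·46.16 ≈ 3.23, β = 0.93·46.16 ≈ 42.93.

α ≈ 3.23, β ≈ 42.93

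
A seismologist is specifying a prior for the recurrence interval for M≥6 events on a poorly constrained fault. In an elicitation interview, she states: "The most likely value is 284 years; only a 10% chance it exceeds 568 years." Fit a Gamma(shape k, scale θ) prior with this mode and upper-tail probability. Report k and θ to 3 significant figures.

k ≈ 4.99, θ ≈ 71.2

Gamma(k,θ) with k>1 has mode (k−1)θ, so θ = 284/(k−1).
Need P(X < 568) = 0.9 with θ tied to k this way. Start at k = 2, θ = 284: P(X<568) ≈ 0.594.
Too low — raise k to concentrate. Iterating converges to k ≈ 4.99.
Then θ = 284/(4.99−1) ≈ 71.2.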